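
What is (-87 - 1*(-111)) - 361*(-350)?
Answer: 126374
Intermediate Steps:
(-87 - 1*(-111)) - 361*(-350) = (-87 + 111) + 126350 = 24 + 126350 = 126374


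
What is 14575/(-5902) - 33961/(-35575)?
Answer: -318067803/209963650 ≈ -1.5149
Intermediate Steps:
14575/(-5902) - 33961/(-35575) = 14575*(-1/5902) - 33961*(-1/35575) = -14575/5902 + 33961/35575 = -318067803/209963650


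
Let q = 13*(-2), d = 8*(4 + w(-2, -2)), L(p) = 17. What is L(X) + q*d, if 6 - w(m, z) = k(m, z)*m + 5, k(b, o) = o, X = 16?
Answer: -191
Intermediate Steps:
w(m, z) = 1 - m*z (w(m, z) = 6 - (z*m + 5) = 6 - (m*z + 5) = 6 - (5 + m*z) = 6 + (-5 - m*z) = 1 - m*z)
d = 8 (d = 8*(4 + (1 - 1*(-2)*(-2))) = 8*(4 + (1 - 4)) = 8*(4 - 3) = 8*1 = 8)
q = -26
L(X) + q*d = 17 - 26*8 = 17 - 208 = -191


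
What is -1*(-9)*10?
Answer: 90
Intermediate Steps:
-1*(-9)*10 = 9*10 = 90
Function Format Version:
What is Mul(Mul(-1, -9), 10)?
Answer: 90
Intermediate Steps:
Mul(Mul(-1, -9), 10) = Mul(9, 10) = 90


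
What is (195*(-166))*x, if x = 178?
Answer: -5761860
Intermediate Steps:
(195*(-166))*x = (195*(-166))*178 = -32370*178 = -5761860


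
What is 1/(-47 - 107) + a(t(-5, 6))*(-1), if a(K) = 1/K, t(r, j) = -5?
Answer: 149/770 ≈ 0.19351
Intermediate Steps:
1/(-47 - 107) + a(t(-5, 6))*(-1) = 1/(-47 - 107) - 1/(-5) = 1/(-154) - ⅕*(-1) = -1/154 + ⅕ = 149/770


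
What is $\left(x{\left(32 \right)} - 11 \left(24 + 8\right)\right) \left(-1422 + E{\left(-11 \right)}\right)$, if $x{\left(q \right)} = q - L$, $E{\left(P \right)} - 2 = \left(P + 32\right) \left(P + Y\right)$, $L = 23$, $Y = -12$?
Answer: $652729$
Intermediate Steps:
$E{\left(P \right)} = 2 + \left(-12 + P\right) \left(32 + P\right)$ ($E{\left(P \right)} = 2 + \left(P + 32\right) \left(P - 12\right) = 2 + \left(32 + P\right) \left(-12 + P\right) = 2 + \left(-12 + P\right) \left(32 + P\right)$)
$x{\left(q \right)} = -23 + q$ ($x{\left(q \right)} = q - 23 = -23 + q$)
$\left(x{\left(32 \right)} - 11 \left(24 + 8\right)\right) \left(-1422 + E{\left(-11 \right)}\right) = \left(\left(-23 + 32\right) - 11 \left(24 + 8\right)\right) \left(-1422 + \left(-382 + \left(-11\right)^{2} + 20 \left(-11\right)\right)\right) = \left(9 - 352\right) \left(-1422 - 481\right) = \left(-343\right) \left(-1903\right) = 652729$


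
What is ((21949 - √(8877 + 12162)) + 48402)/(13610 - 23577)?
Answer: -70351/9967 + √21039/9967 ≈ -7.0438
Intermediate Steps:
((21949 - √(8877 + 12162)) + 48402)/(13610 - 23577) = ((21949 - √21039) + 48402)/(-9967) = (70351 - √21039)*(-1/9967) = -70351/9967 + √21039/9967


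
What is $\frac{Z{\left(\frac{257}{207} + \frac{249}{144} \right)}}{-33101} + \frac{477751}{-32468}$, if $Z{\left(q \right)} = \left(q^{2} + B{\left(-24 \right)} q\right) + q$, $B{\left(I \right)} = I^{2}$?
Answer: $- \frac{43520806014357605}{2947252307874048} \approx -14.767$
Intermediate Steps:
$Z{\left(q \right)} = q^{2} + 577 q$ ($Z{\left(q \right)} = \left(q^{2} + \left(-24\right)^{2} q\right) + q = \left(q^{2} + 576 q\right) + q = q^{2} + 577 q$)
$\frac{Z{\left(\frac{257}{207} + \frac{249}{144} \right)}}{-33101} + \frac{477751}{-32468} = \frac{\left(\frac{257}{207} + \frac{249}{144}\right) \left(577 + \left(\frac{257}{207} + \frac{249}{144}\right)\right)}{-33101} + \frac{477751}{-32468} = \left(257 \cdot \frac{1}{207} + 249 \cdot \frac{1}{144}\right) \left(577 + \left(257 \cdot \frac{1}{207} + 249 \cdot \frac{1}{144}\right)\right) \left(- \frac{1}{33101}\right) + 477751 \left(- \frac{1}{32468}\right) = \left(\frac{257}{207} + \frac{83}{48}\right) \left(577 + \left(\frac{257}{207} + \frac{83}{48}\right)\right) \left(- \frac{1}{33101}\right) - \frac{477751}{32468} = \frac{9839 \left(577 + \frac{9839}{3312}\right)}{3312} \left(- \frac{1}{33101}\right) - \frac{477751}{32468} = \frac{9839}{3312} \cdot \frac{1920863}{3312} \left(- \frac{1}{33101}\right) - \frac{477751}{32468} = \frac{18899371057}{10969344} \left(- \frac{1}{33101}\right) - \frac{477751}{32468} = - \frac{18899371057}{363096255744} - \frac{477751}{32468} = - \frac{43520806014357605}{2947252307874048}$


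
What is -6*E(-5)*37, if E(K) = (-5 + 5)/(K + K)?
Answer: 0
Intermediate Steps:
E(K) = 0 (E(K) = 0/((2*K)) = 0*(1/(2*K)) = 0)
-6*E(-5)*37 = -6*0*37 = 0*37 = 0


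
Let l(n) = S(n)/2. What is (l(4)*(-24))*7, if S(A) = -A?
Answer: 336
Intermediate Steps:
l(n) = -n/2
(l(4)*(-24))*7 = (-1/2*4*(-24))*7 = -2*(-24)*7 = 48*7 = 336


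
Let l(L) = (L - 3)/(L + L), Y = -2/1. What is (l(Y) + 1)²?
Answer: 81/16 ≈ 5.0625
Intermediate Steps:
Y = -2 (Y = -2*1 = -2)
l(L) = (-3 + L)/(2*L) (l(L) = (-3 + L)/((2*L)) = (-3 + L)*(1/(2*L)) = (-3 + L)/(2*L))
(l(Y) + 1)² = ((½)*(-3 - 2)/(-2) + 1)² = ((½)*(-½)*(-5) + 1)² = (5/4 + 1)² = (9/4)² = 81/16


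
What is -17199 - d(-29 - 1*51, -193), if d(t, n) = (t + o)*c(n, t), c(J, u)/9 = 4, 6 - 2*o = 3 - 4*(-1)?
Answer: -14301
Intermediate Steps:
o = -½ (o = 3 - (3 - 4*(-1))/2 = 3 - (3 + 4)/2 = 3 - ½*7 = 3 - 7/2 = -½ ≈ -0.50000)
c(J, u) = 36 (c(J, u) = 9*4 = 36)
d(t, n) = -18 + 36*t (d(t, n) = (t - ½)*36 = (-½ + t)*36 = -18 + 36*t)
-17199 - d(-29 - 1*51, -193) = -17199 - (-18 + 36*(-29 - 1*51)) = -17199 - (-18 + 36*(-29 - 51)) = -17199 - (-18 + 36*(-80)) = -17199 - (-18 - 2880) = -17199 - 1*(-2898) = -17199 + 2898 = -14301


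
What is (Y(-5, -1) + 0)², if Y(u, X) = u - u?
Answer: 0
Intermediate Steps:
Y(u, X) = 0
(Y(-5, -1) + 0)² = (0 + 0)² = 0² = 0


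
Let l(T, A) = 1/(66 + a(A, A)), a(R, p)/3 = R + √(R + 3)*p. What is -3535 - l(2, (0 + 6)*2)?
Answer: -5323693/1506 - √15/251 ≈ -3535.0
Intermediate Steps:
a(R, p) = 3*R + 3*p*√(3 + R) (a(R, p) = 3*(R + √(R + 3)*p) = 3*(R + √(3 + R)*p) = 3*(R + p*√(3 + R)) = 3*R + 3*p*√(3 + R))
l(T, A) = 1/(66 + 3*A + 3*A*√(3 + A)) (l(T, A) = 1/(66 + (3*A + 3*A*√(3 + A))) = 1/(66 + 3*A + 3*A*√(3 + A)))
-3535 - l(2, (0 + 6)*2) = -3535 - 1/(3*(22 + (0 + 6)*2 + ((0 + 6)*2)*√(3 + (0 + 6)*2))) = -3535 - 1/(3*(22 + 6*2 + (6*2)*√(3 + 6*2))) = -3535 - 1/(3*(22 + 12 + 12*√(3 + 12))) = -3535 - 1/(3*(22 + 12 + 12*√15)) = -3535 - 1/(3*(34 + 12*√15))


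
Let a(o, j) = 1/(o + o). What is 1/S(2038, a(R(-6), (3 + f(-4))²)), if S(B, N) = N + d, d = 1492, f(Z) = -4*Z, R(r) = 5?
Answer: 10/14921 ≈ 0.00067020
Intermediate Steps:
a(o, j) = 1/(2*o)
S(B, N) = 1492 + N (S(B, N) = N + 1492 = 1492 + N)
1/S(2038, a(R(-6), (3 + f(-4))²)) = 1/(1492 + (½)/5) = 1/(1492 + (½)*(⅕)) = 1/(1492 + ⅒) = 1/(14921/10) = 10/14921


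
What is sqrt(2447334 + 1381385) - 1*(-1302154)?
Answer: 1302154 + sqrt(3828719) ≈ 1.3041e+6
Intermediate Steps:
sqrt(2447334 + 1381385) - 1*(-1302154) = sqrt(3828719) + 1302154 = 1302154 + sqrt(3828719)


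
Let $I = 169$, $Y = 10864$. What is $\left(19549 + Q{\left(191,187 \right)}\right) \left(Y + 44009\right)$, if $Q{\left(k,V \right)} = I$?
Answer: $1081985814$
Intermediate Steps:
$Q{\left(k,V \right)} = 169$
$\left(19549 + Q{\left(191,187 \right)}\right) \left(Y + 44009\right) = \left(19549 + 169\right) \left(10864 + 44009\right) = 19718 \cdot 54873 = 1081985814$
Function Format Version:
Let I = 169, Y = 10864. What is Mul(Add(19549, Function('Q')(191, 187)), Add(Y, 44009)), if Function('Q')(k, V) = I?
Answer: 1081985814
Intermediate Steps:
Function('Q')(k, V) = 169
Mul(Add(19549, Function('Q')(191, 187)), Add(Y, 44009)) = Mul(Add(19549, 169), Add(10864, 44009)) = Mul(19718, 54873) = 1081985814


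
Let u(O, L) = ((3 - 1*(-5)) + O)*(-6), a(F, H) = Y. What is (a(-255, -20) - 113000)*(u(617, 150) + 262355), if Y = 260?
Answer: -29155127700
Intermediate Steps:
a(F, H) = 260
u(O, L) = -48 - 6*O (u(O, L) = ((3 + 5) + O)*(-6) = (8 + O)*(-6) = -48 - 6*O)
(a(-255, -20) - 113000)*(u(617, 150) + 262355) = (260 - 113000)*((-48 - 6*617) + 262355) = -112740*((-48 - 3702) + 262355) = -112740*(-3750 + 262355) = -112740*258605 = -29155127700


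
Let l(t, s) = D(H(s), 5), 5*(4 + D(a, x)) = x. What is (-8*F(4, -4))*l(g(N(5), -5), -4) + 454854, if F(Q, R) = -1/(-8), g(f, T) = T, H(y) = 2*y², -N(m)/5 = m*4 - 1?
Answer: 454857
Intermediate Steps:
N(m) = 5 - 20*m (N(m) = -5*(m*4 - 1) = -5*(4*m - 1) = -5*(-1 + 4*m) = 5 - 20*m)
D(a, x) = -4 + x/5
l(t, s) = -3 (l(t, s) = -4 + (⅕)*5 = -4 + 1 = -3)
F(Q, R) = ⅛ (F(Q, R) = -1*(-⅛) = ⅛)
(-8*F(4, -4))*l(g(N(5), -5), -4) + 454854 = -8*⅛*(-3) + 454854 = -1*(-3) + 454854 = 3 + 454854 = 454857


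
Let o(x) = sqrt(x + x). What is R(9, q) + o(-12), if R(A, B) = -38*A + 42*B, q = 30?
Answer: 918 + 2*I*sqrt(6) ≈ 918.0 + 4.899*I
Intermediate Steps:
o(x) = sqrt(2)*sqrt(x) (o(x) = sqrt(2*x) = sqrt(2)*sqrt(x))
R(9, q) + o(-12) = (-38*9 + 42*30) + sqrt(2)*sqrt(-12) = (-342 + 1260) + sqrt(2)*(2*I*sqrt(3)) = 918 + 2*I*sqrt(6)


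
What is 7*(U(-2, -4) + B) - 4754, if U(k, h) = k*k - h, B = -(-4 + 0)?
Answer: -4670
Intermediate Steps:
B = 4 (B = -1*(-4) = 4)
U(k, h) = k**2 - h
7*(U(-2, -4) + B) - 4754 = 7*(((-2)**2 - 1*(-4)) + 4) - 4754 = 7*((4 + 4) + 4) - 4754 = 7*(8 + 4) - 4754 = 7*12 - 4754 = 84 - 4754 = -4670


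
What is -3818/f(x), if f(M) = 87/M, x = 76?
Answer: -290168/87 ≈ -3335.3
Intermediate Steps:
-3818/f(x) = -3818/(87/76) = -3818/(87*(1/76)) = -3818/87/76 = -3818*76/87 = -290168/87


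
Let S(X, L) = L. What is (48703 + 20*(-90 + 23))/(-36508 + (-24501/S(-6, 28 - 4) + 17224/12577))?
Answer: -4765475608/3775867495 ≈ -1.2621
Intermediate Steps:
(48703 + 20*(-90 + 23))/(-36508 + (-24501/S(-6, 28 - 4) + 17224/12577)) = (48703 + 20*(-90 + 23))/(-36508 + (-24501/(28 - 4) + 17224/12577)) = (48703 + 20*(-67))/(-36508 + (-24501/24 + 17224*(1/12577))) = (48703 - 1340)/(-36508 + (-24501*1/24 + 17224/12577)) = 47363/(-36508 + (-8167/8 + 17224/12577)) = 47363/(-36508 - 102578567/100616) = 47363/(-3775867495/100616) = 47363*(-100616/3775867495) = -4765475608/3775867495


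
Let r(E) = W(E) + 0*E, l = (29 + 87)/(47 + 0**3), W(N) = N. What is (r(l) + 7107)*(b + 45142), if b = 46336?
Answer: 30566916310/47 ≈ 6.5036e+8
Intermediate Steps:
l = 116/47 (l = 116/(47 + 0) = 116/47 ≈ 2.4681)
r(E) = E (r(E) = E + 0*E = E + 0 = E)
(r(l) + 7107)*(b + 45142) = (116/47 + 7107)*(46336 + 45142) = (334145/47)*91478 = 30566916310/47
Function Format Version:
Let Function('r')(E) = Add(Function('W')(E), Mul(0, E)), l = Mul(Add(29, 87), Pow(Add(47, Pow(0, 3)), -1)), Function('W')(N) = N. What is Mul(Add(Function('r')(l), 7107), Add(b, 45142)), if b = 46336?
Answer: Rational(30566916310, 47) ≈ 6.5036e+8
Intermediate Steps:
l = Rational(116, 47) (l = Mul(116, Pow(Add(47, 0), -1)) = Mul(116, Pow(47, -1)) = Mul(116, Rational(1, 47)) = Rational(116, 47) ≈ 2.4681)
Function('r')(E) = E (Function('r')(E) = Add(E, Mul(0, E)) = Add(E, 0) = E)
Mul(Add(Function('r')(l), 7107), Add(b, 45142)) = Mul(Add(Rational(116, 47), 7107), Add(46336, 45142)) = Mul(Rational(334145, 47), 91478) = Rational(30566916310, 47)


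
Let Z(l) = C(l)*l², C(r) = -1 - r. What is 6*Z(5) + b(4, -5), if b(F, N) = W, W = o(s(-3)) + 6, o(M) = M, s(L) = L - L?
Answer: -894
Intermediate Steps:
s(L) = 0
W = 6 (W = 0 + 6 = 6)
Z(l) = l²*(-1 - l) (Z(l) = (-1 - l)*l² = l²*(-1 - l))
b(F, N) = 6
6*Z(5) + b(4, -5) = 6*(5²*(-1 - 1*5)) + 6 = 6*(25*(-1 - 5)) + 6 = 6*(25*(-6)) + 6 = 6*(-150) + 6 = -900 + 6 = -894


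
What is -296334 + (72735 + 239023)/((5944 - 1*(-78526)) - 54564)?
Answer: -4430926423/14953 ≈ -2.9632e+5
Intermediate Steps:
-296334 + (72735 + 239023)/((5944 - 1*(-78526)) - 54564) = -296334 + 311758/((5944 + 78526) - 54564) = -296334 + 311758/(84470 - 54564) = -296334 + 311758/29906 = -296334 + 311758*(1/29906) = -296334 + 155879/14953 = -4430926423/14953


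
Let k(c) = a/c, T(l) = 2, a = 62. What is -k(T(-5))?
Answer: -31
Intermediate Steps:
k(c) = 62/c
-k(T(-5)) = -62/2 = -1*31 = -31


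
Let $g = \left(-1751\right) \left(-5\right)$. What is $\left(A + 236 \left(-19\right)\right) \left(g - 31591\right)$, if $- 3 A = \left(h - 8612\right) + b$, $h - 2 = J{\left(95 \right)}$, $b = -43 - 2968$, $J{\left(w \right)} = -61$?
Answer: $13473240$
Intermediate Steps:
$b = -3011$ ($b = -43 - 2968 = -3011$)
$h = -59$ ($h = 2 - 61 = -59$)
$A = 3894$ ($A = - \frac{\left(-59 - 8612\right) - 3011}{3} = - \frac{-8671 - 3011}{3} = \left(- \frac{1}{3}\right) \left(-11682\right) = 3894$)
$g = 8755$
$\left(A + 236 \left(-19\right)\right) \left(g - 31591\right) = \left(3894 + 236 \left(-19\right)\right) \left(8755 - 31591\right) = \left(3894 - 4484\right) \left(-22836\right) = \left(-590\right) \left(-22836\right) = 13473240$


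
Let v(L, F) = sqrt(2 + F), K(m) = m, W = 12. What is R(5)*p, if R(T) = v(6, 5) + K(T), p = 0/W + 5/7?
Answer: 25/7 + 5*sqrt(7)/7 ≈ 5.4613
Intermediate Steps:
p = 5/7 (p = 0/12 + 5/7 = 0*(1/12) + 5*(1/7) = 0 + 5/7 = 5/7 ≈ 0.71429)
R(T) = T + sqrt(7) (R(T) = sqrt(2 + 5) + T = sqrt(7) + T = T + sqrt(7))
R(5)*p = (5 + sqrt(7))*(5/7) = 25/7 + 5*sqrt(7)/7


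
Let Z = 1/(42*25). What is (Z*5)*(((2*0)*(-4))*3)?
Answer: 0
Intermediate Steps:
Z = 1/1050 (Z = (1/42)*(1/25) = 1/1050 ≈ 0.00095238)
(Z*5)*(((2*0)*(-4))*3) = ((1/1050)*5)*(((2*0)*(-4))*3) = ((0*(-4))*3)/210 = (0*3)/210 = (1/210)*0 = 0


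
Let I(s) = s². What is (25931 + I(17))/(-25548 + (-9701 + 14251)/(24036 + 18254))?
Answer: -5836020/5686423 ≈ -1.0263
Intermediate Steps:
(25931 + I(17))/(-25548 + (-9701 + 14251)/(24036 + 18254)) = (25931 + 17²)/(-25548 + (-9701 + 14251)/(24036 + 18254)) = (25931 + 289)/(-25548 + 4550/42290) = 26220/(-25548 + 4550*(1/42290)) = 26220/(-25548 + 455/4229) = 26220/(-108042037/4229) = 26220*(-4229/108042037) = -5836020/5686423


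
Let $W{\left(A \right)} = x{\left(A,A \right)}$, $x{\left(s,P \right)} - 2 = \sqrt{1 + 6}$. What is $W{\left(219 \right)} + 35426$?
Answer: $35428 + \sqrt{7} \approx 35431.0$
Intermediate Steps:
$x{\left(s,P \right)} = 2 + \sqrt{7}$ ($x{\left(s,P \right)} = 2 + \sqrt{1 + 6} = 2 + \sqrt{7}$)
$W{\left(A \right)} = 2 + \sqrt{7}$
$W{\left(219 \right)} + 35426 = \left(2 + \sqrt{7}\right) + 35426 = 35428 + \sqrt{7}$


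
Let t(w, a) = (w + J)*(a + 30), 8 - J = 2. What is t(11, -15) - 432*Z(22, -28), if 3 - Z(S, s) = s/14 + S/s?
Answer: -15711/7 ≈ -2244.4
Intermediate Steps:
J = 6 (J = 8 - 1*2 = 8 - 2 = 6)
Z(S, s) = 3 - s/14 - S/s (Z(S, s) = 3 - (s/14 + S/s) = 3 + (-s/14 - S/s) = 3 - s/14 - S/s)
t(w, a) = (6 + w)*(30 + a) (t(w, a) = (w + 6)*(a + 30) = (6 + w)*(30 + a))
t(11, -15) - 432*Z(22, -28) = (180 + 6*(-15) + 30*11 - 15*11) - 432*(3 - 1/14*(-28) - 1*22/(-28)) = (180 - 90 + 330 - 165) - 432*(3 + 2 - 1*22*(-1/28)) = 255 - 432*(3 + 2 + 11/14) = 255 - 432*81/14 = 255 - 17496/7 = -15711/7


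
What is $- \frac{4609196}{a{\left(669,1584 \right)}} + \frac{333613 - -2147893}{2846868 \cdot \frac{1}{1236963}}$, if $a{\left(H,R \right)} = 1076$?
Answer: $\frac{137070570739875}{127634582} \approx 1.0739 \cdot 10^{6}$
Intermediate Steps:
$- \frac{4609196}{a{\left(669,1584 \right)}} + \frac{333613 - -2147893}{2846868 \cdot \frac{1}{1236963}} = - \frac{4609196}{1076} + \frac{333613 - -2147893}{2846868 \cdot \frac{1}{1236963}} = \left(-4609196\right) \frac{1}{1076} + \frac{333613 + 2147893}{2846868 \cdot \frac{1}{1236963}} = - \frac{1152299}{269} + \frac{2481506}{\frac{948956}{412321}} = - \frac{1152299}{269} + 2481506 \cdot \frac{412321}{948956} = - \frac{1152299}{269} + \frac{511588517713}{474478} = \frac{137070570739875}{127634582}$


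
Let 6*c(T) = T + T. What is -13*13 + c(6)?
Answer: -167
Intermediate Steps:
c(T) = T/3 (c(T) = (T + T)/6 = (2*T)/6 = T/3)
-13*13 + c(6) = -13*13 + (1/3)*6 = -169 + 2 = -167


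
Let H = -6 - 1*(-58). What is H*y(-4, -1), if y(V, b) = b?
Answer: -52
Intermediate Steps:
H = 52 (H = -6 + 58 = 52)
H*y(-4, -1) = 52*(-1) = -52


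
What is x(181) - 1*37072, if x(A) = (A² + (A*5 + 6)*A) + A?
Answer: 160761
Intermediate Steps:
x(A) = A + A² + A*(6 + 5*A) (x(A) = (A² + (5*A + 6)*A) + A = (A² + (6 + 5*A)*A) + A = (A² + A*(6 + 5*A)) + A = A + A² + A*(6 + 5*A))
x(181) - 1*37072 = 181*(7 + 6*181) - 1*37072 = 181*(7 + 1086) - 37072 = 181*1093 - 37072 = 197833 - 37072 = 160761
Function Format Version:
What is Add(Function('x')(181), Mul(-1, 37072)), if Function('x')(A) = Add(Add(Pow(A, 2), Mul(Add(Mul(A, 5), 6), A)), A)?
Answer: 160761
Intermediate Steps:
Function('x')(A) = Add(A, Pow(A, 2), Mul(A, Add(6, Mul(5, A)))) (Function('x')(A) = Add(Add(Pow(A, 2), Mul(Add(Mul(5, A), 6), A)), A) = Add(Add(Pow(A, 2), Mul(Add(6, Mul(5, A)), A)), A) = Add(Add(Pow(A, 2), Mul(A, Add(6, Mul(5, A)))), A) = Add(A, Pow(A, 2), Mul(A, Add(6, Mul(5, A)))))
Add(Function('x')(181), Mul(-1, 37072)) = Add(Mul(181, Add(7, Mul(6, 181))), Mul(-1, 37072)) = Add(Mul(181, Add(7, 1086)), -37072) = Add(Mul(181, 1093), -37072) = Add(197833, -37072) = 160761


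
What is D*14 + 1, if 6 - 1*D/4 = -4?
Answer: 561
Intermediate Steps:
D = 40 (D = 24 - 4*(-4) = 24 + 16 = 40)
D*14 + 1 = 40*14 + 1 = 560 + 1 = 561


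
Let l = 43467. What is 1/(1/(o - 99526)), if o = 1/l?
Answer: -4326096641/43467 ≈ -99526.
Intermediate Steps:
o = 1/43467 ≈ 2.3006e-5
1/(1/(o - 99526)) = 1/(1/(1/43467 - 99526)) = 1/(1/(-4326096641/43467)) = 1/(-43467/4326096641) = -4326096641/43467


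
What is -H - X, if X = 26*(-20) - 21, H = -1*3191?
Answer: 3732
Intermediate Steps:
H = -3191
X = -541 (X = -520 - 21 = -541)
-H - X = -1*(-3191) - 1*(-541) = 3191 + 541 = 3732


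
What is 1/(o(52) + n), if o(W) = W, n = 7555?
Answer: 1/7607 ≈ 0.00013146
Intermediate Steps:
1/(o(52) + n) = 1/(52 + 7555) = 1/7607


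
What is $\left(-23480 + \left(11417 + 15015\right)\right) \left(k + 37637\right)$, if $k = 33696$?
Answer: $210575016$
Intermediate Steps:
$\left(-23480 + \left(11417 + 15015\right)\right) \left(k + 37637\right) = \left(-23480 + \left(11417 + 15015\right)\right) \left(33696 + 37637\right) = \left(-23480 + 26432\right) 71333 = 2952 \cdot 71333 = 210575016$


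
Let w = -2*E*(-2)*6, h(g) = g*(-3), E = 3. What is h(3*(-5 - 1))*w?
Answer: 3888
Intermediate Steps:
h(g) = -3*g
w = 72 (w = -2*3*(-2)*6 = -(-12)*6 = -2*(-36) = 72)
h(3*(-5 - 1))*w = -9*(-5 - 1)*72 = -9*(-6)*72 = -3*(-18)*72 = 54*72 = 3888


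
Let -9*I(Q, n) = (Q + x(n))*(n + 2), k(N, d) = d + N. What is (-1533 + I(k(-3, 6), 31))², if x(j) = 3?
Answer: 2418025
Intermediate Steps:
k(N, d) = N + d
I(Q, n) = -(2 + n)*(3 + Q)/9 (I(Q, n) = -(Q + 3)*(n + 2)/9 = -(3 + Q)*(2 + n)/9 = -(2 + n)*(3 + Q)/9)
(-1533 + I(k(-3, 6), 31))² = (-1533 + (-⅔ - 2*(-3 + 6)/9 - ⅓*31 - ⅑*(-3 + 6)*31))² = (-1533 + (-⅔ - 2/9*3 - 31/3 - ⅑*3*31))² = (-1533 + (-⅔ - ⅔ - 31/3 - 31/3))² = (-1533 - 22)² = (-1555)² = 2418025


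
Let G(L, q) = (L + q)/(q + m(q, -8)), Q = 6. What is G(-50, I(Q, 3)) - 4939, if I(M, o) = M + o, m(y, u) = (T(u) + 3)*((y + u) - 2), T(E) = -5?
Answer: -54370/11 ≈ -4942.7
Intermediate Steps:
m(y, u) = 4 - 2*u - 2*y (m(y, u) = (-5 + 3)*((y + u) - 2) = -2*((u + y) - 2) = -2*(-2 + u + y) = 4 - 2*u - 2*y)
G(L, q) = (L + q)/(20 - q) (G(L, q) = (L + q)/(q + (4 - 2*(-8) - 2*q)) = (L + q)/(q + (4 + 16 - 2*q)) = (L + q)/(q + (20 - 2*q)) = (L + q)/(20 - q))
G(-50, I(Q, 3)) - 4939 = (-50 + (6 + 3))/(20 - (6 + 3)) - 4939 = (-50 + 9)/(20 - 1*9) - 4939 = -41/(20 - 9) - 4939 = -41/11 - 4939 = -54370/11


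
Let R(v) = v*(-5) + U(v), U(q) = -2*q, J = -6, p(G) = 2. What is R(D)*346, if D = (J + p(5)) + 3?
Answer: 2422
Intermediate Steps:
D = -1 (D = (-6 + 2) + 3 = -4 + 3 = -1)
R(v) = -7*v (R(v) = v*(-5) - 2*v = -5*v - 2*v = -7*v)
R(D)*346 = -7*(-1)*346 = 7*346 = 2422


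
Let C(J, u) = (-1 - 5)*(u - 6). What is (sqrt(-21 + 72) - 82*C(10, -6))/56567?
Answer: -5904/56567 + sqrt(51)/56567 ≈ -0.10425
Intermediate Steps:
C(J, u) = 36 - 6*u (C(J, u) = -6*(-6 + u) = 36 - 6*u)
(sqrt(-21 + 72) - 82*C(10, -6))/56567 = (sqrt(-21 + 72) - 82*(36 - 6*(-6)))/56567 = (sqrt(51) - 82*(36 + 36))*(1/56567) = (sqrt(51) - 82*72)*(1/56567) = (sqrt(51) - 5904)*(1/56567) = (-5904 + sqrt(51))*(1/56567) = -5904/56567 + sqrt(51)/56567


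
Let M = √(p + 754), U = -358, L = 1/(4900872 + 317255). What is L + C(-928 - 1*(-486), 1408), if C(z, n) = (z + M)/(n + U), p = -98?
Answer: -1153205542/2739516675 + 2*√41/525 ≈ -0.39656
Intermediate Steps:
L = 1/5218127 ≈ 1.9164e-7
M = 4*√41 (M = √(-98 + 754) = √656 = 4*√41 ≈ 25.612)
C(z, n) = (z + 4*√41)/(-358 + n) (C(z, n) = (z + 4*√41)/(n - 358) = (z + 4*√41)/(-358 + n))
L + C(-928 - 1*(-486), 1408) = 1/5218127 + ((-928 - 1*(-486)) + 4*√41)/(-358 + 1408) = 1/5218127 + ((-928 + 486) + 4*√41)/1050 = 1/5218127 + (-442 + 4*√41)/1050 = 1/5218127 + (-221/525 + 2*√41/525) = -1153205542/2739516675 + 2*√41/525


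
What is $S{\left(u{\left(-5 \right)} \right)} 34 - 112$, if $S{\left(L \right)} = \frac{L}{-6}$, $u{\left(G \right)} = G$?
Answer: $- \frac{251}{3} \approx -83.667$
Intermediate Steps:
$S{\left(L \right)} = - \frac{L}{6}$ ($S{\left(L \right)} = L \left(- \frac{1}{6}\right) = - \frac{L}{6}$)
$S{\left(u{\left(-5 \right)} \right)} 34 - 112 = \left(- \frac{1}{6}\right) \left(-5\right) 34 - 112 = \frac{5}{6} \cdot 34 - 112 = \frac{85}{3} - 112 = - \frac{251}{3}$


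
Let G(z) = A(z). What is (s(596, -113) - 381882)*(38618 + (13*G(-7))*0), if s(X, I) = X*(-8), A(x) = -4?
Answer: -14931649700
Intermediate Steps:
G(z) = -4
s(X, I) = -8*X
(s(596, -113) - 381882)*(38618 + (13*G(-7))*0) = (-8*596 - 381882)*(38618 + (13*(-4))*0) = (-4768 - 381882)*(38618 - 52*0) = -386650*(38618 + 0) = -386650*38618 = -14931649700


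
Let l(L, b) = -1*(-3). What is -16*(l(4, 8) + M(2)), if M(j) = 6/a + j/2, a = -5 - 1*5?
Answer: -272/5 ≈ -54.400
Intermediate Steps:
a = -10 (a = -5 - 5 = -10)
l(L, b) = 3
M(j) = -3/5 + j/2 (M(j) = 6/(-10) + j/2 = 6*(-1/10) + j*(1/2) = -3/5 + j/2)
-16*(l(4, 8) + M(2)) = -16*(3 + (-3/5 + (1/2)*2)) = -16*(3 + (-3/5 + 1)) = -16*(3 + 2/5) = -16*17/5 = -272/5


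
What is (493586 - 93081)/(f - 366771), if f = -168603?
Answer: -57215/76482 ≈ -0.74808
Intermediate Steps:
(493586 - 93081)/(f - 366771) = (493586 - 93081)/(-168603 - 366771) = 400505/(-535374) = 400505*(-1/535374) = -57215/76482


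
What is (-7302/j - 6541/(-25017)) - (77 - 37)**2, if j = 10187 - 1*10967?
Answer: -166846451/104910 ≈ -1590.4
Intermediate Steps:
j = -780 (j = 10187 - 10967 = -780)
(-7302/j - 6541/(-25017)) - (77 - 37)**2 = (-7302/(-780) - 6541/(-25017)) - (77 - 37)**2 = (-7302*(-1/780) - 6541*(-1/25017)) - 1*40**2 = (1217/130 + 211/807) - 1*1600 = 1009549/104910 - 1600 = -166846451/104910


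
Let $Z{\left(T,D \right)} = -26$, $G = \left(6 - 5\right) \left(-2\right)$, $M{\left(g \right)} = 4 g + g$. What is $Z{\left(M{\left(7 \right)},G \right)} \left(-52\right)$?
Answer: $1352$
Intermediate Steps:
$M{\left(g \right)} = 5 g$
$G = -2$ ($G = 1 \left(-2\right) = -2$)
$Z{\left(M{\left(7 \right)},G \right)} \left(-52\right) = \left(-26\right) \left(-52\right) = 1352$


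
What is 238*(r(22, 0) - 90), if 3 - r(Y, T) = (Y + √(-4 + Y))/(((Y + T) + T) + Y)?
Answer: -20825 - 357*√2/22 ≈ -20848.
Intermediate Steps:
r(Y, T) = 3 - (Y + √(-4 + Y))/(2*T + 2*Y) (r(Y, T) = 3 - (Y + √(-4 + Y))/(((Y + T) + T) + Y) = 3 - (Y + √(-4 + Y))/(((T + Y) + T) + Y) = 3 - (Y + √(-4 + Y))/((Y + 2*T) + Y) = 3 - (Y + √(-4 + Y))/(2*T + 2*Y))
238*(r(22, 0) - 90) = 238*((-√(-4 + 22) + 5*22 + 6*0)/(2*(0 + 22)) - 90) = 238*((½)*(-√18 + 110 + 0)/22 - 90) = 238*((½)*(1/22)*(-3*√2 + 110 + 0) - 90) = 238*((½)*(1/22)*(110 - 3*√2) - 90) = 238*((5/2 - 3*√2/44) - 90) = 238*(-175/2 - 3*√2/44) = -20825 - 357*√2/22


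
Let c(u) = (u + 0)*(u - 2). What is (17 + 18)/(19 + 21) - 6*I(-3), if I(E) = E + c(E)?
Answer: -569/8 ≈ -71.125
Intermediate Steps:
c(u) = u*(-2 + u)
I(E) = E + E*(-2 + E)
(17 + 18)/(19 + 21) - 6*I(-3) = (17 + 18)/(19 + 21) - (-18)*(-1 - 3) = 35/40 - (-18)*(-4) = 35*(1/40) - 6*12 = 7/8 - 72 = -569/8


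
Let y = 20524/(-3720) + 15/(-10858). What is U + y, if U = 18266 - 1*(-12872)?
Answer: 78593482343/2524485 ≈ 31132.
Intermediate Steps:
U = 31138 (U = 18266 + 12872 = 31138)
y = -13931587/2524485 (y = 20524*(-1/3720) + 15*(-1/10858) = -5131/930 - 15/10858 = -13931587/2524485 ≈ -5.5186)
U + y = 31138 - 13931587/2524485 = 78593482343/2524485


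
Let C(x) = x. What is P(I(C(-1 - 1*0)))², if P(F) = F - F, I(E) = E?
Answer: 0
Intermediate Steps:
P(F) = 0
P(I(C(-1 - 1*0)))² = 0² = 0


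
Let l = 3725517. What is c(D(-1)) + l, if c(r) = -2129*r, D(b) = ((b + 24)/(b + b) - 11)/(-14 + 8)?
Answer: 14870133/4 ≈ 3.7175e+6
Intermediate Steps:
D(b) = 11/6 - (24 + b)/(12*b) (D(b) = ((24 + b)/((2*b)) - 11)/(-6) = ((24 + b)*(1/(2*b)) - 11)*(-⅙) = ((24 + b)/(2*b) - 11)*(-⅙) = (-11 + (24 + b)/(2*b))*(-⅙) = 11/6 - (24 + b)/(12*b))
c(D(-1)) + l = -2129*(7/4 - 2/(-1)) + 3725517 = -2129*(7/4 - 2*(-1)) + 3725517 = -2129*(7/4 + 2) + 3725517 = -2129*15/4 + 3725517 = -31935/4 + 3725517 = 14870133/4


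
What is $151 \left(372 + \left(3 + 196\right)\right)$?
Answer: $86221$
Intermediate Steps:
$151 \left(372 + \left(3 + 196\right)\right) = 151 \left(372 + 199\right) = 151 \cdot 571 = 86221$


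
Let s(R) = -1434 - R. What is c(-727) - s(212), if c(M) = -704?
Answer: 942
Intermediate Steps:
c(-727) - s(212) = -704 - (-1434 - 1*212) = -704 - (-1434 - 212) = -704 - 1*(-1646) = -704 + 1646 = 942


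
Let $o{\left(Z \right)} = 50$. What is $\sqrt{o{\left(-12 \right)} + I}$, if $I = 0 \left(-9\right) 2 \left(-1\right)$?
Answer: $5 \sqrt{2} \approx 7.0711$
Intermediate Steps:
$I = 0$ ($I = 0 \left(-2\right) = 0$)
$\sqrt{o{\left(-12 \right)} + I} = \sqrt{50 + 0} = \sqrt{50} = 5 \sqrt{2}$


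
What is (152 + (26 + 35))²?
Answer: 45369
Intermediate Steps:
(152 + (26 + 35))² = (152 + 61)² = 213² = 45369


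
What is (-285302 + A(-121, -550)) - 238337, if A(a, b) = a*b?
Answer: -457089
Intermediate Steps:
(-285302 + A(-121, -550)) - 238337 = (-285302 - 121*(-550)) - 238337 = (-285302 + 66550) - 238337 = -218752 - 238337 = -457089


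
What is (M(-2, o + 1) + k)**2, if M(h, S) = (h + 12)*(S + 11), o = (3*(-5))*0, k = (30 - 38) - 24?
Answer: 7744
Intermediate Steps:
k = -32 (k = -8 - 24 = -32)
o = 0 (o = -15*0 = 0)
M(h, S) = (11 + S)*(12 + h) (M(h, S) = (12 + h)*(11 + S) = (11 + S)*(12 + h))
(M(-2, o + 1) + k)**2 = ((132 + 11*(-2) + 12*(0 + 1) + (0 + 1)*(-2)) - 32)**2 = ((132 - 22 + 12*1 + 1*(-2)) - 32)**2 = ((132 - 22 + 12 - 2) - 32)**2 = (120 - 32)**2 = 88**2 = 7744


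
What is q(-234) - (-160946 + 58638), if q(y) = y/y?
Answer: 102309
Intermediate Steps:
q(y) = 1
q(-234) - (-160946 + 58638) = 1 - (-160946 + 58638) = 1 - 1*(-102308) = 1 + 102308 = 102309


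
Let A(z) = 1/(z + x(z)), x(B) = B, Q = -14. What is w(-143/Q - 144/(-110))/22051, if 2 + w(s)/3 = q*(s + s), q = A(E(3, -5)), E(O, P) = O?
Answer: 4253/16979270 ≈ 0.00025048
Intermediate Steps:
A(z) = 1/(2*z) (A(z) = 1/(z + z) = 1/(2*z))
q = ⅙ (q = (½)/3 = (½)*(⅓) = ⅙ ≈ 0.16667)
w(s) = -6 + s (w(s) = -6 + 3*((s + s)/6) = -6 + 3*((2*s)/6) = -6 + 3*(s/3) = -6 + s)
w(-143/Q - 144/(-110))/22051 = (-6 + (-143/(-14) - 144/(-110)))/22051 = (-6 + (-143*(-1/14) - 144*(-1/110)))*(1/22051) = (-6 + (143/14 + 72/55))*(1/22051) = (-6 + 8873/770)*(1/22051) = (4253/770)*(1/22051) = 4253/16979270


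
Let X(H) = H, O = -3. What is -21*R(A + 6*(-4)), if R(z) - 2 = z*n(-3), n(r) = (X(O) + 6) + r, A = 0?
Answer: -42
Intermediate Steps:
n(r) = 3 + r (n(r) = (-3 + 6) + r = 3 + r)
R(z) = 2 (R(z) = 2 + z*(3 - 3) = 2 + z*0 = 2 + 0 = 2)
-21*R(A + 6*(-4)) = -21*2 = -42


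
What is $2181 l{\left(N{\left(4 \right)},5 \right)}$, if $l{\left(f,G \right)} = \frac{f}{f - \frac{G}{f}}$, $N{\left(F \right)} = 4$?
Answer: $\frac{34896}{11} \approx 3172.4$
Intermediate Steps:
$l{\left(f,G \right)} = \frac{f}{f - \frac{G}{f}}$
$2181 l{\left(N{\left(4 \right)},5 \right)} = 2181 \frac{4^{2}}{4^{2} - 5} = 2181 \frac{16}{16 - 5} = 2181 \cdot \frac{16}{11} = \frac{34896}{11}$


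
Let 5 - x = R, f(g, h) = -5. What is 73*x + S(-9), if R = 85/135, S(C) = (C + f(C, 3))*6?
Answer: 6346/27 ≈ 235.04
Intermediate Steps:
S(C) = -30 + 6*C (S(C) = (C - 5)*6 = (-5 + C)*6 = -30 + 6*C)
R = 17/27 (R = 85*(1/135) = 17/27 ≈ 0.62963)
x = 118/27 (x = 5 - 1*17/27 = 5 - 17/27 = 118/27 ≈ 4.3704)
73*x + S(-9) = 73*(118/27) + (-30 + 6*(-9)) = 8614/27 + (-30 - 54) = 8614/27 - 84 = 6346/27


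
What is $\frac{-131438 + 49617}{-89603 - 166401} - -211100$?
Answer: $\frac{54042526221}{256004} \approx 2.111 \cdot 10^{5}$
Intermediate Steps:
$\frac{-131438 + 49617}{-89603 - 166401} - -211100 = - \frac{81821}{-256004} + 211100 = \left(-81821\right) \left(- \frac{1}{256004}\right) + 211100 = \frac{81821}{256004} + 211100 = \frac{54042526221}{256004}$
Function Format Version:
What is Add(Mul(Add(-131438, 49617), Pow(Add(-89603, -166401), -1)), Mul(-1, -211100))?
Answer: Rational(54042526221, 256004) ≈ 2.1110e+5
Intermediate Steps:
Add(Mul(Add(-131438, 49617), Pow(Add(-89603, -166401), -1)), Mul(-1, -211100)) = Add(Mul(-81821, Pow(-256004, -1)), 211100) = Add(Mul(-81821, Rational(-1, 256004)), 211100) = Add(Rational(81821, 256004), 211100) = Rational(54042526221, 256004)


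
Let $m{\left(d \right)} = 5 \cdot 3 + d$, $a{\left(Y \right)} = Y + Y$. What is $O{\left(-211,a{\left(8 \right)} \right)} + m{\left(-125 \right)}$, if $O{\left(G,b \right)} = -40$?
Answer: $-150$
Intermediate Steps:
$a{\left(Y \right)} = 2 Y$
$m{\left(d \right)} = 15 + d$
$O{\left(-211,a{\left(8 \right)} \right)} + m{\left(-125 \right)} = -40 + \left(15 - 125\right) = -40 - 110 = -150$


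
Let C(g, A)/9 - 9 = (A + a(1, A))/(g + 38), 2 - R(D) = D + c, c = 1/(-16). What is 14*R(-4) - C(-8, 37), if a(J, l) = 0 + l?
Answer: -733/40 ≈ -18.325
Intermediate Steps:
a(J, l) = l
c = -1/16 ≈ -0.062500
R(D) = 33/16 - D (R(D) = 2 - (D - 1/16) = 2 - (-1/16 + D) = 2 + (1/16 - D) = 33/16 - D)
C(g, A) = 81 + 18*A/(38 + g) (C(g, A) = 81 + 9*((A + A)/(g + 38)) = 81 + 9*((2*A)/(38 + g)) = 81 + 9*(2*A/(38 + g)) = 81 + 18*A/(38 + g))
14*R(-4) - C(-8, 37) = 14*(33/16 - 1*(-4)) - 9*(342 + 2*37 + 9*(-8))/(38 - 8) = 14*(33/16 + 4) - 9*(342 + 74 - 72)/30 = 14*(97/16) - 9*344/30 = 679/8 - 1*516/5 = 679/8 - 516/5 = -733/40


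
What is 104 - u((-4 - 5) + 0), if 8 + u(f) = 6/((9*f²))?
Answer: 27214/243 ≈ 111.99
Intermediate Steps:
u(f) = -8 + 2/(3*f²) (u(f) = -8 + 6/((9*f²)) = -8 + 6*(1/(9*f²)) = -8 + 2/(3*f²))
104 - u((-4 - 5) + 0) = 104 - (-8 + 2/(3*((-4 - 5) + 0)²)) = 104 - (-8 + 2/(3*(-9 + 0)²)) = 104 - (-8 + (⅔)/(-9)²) = 104 - (-8 + (⅔)*(1/81)) = 104 - (-8 + 2/243) = 104 - 1*(-1942/243) = 104 + 1942/243 = 27214/243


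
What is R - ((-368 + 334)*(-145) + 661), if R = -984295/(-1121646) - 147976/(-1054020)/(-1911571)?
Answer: -18469720214523290599/3303992061611230 ≈ -5590.1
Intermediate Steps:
R = 2899401945096331/3303992061611230 (R = -984295*(-1/1121646) - 147976*(-1/1054020)*(-1/1911571) = 51805/59034 + (36994/263505)*(-1/1911571) = 51805/59034 - 36994/503708516355 = 2899401945096331/3303992061611230 ≈ 0.87755)
R - ((-368 + 334)*(-145) + 661) = 2899401945096331/3303992061611230 - ((-368 + 334)*(-145) + 661) = 2899401945096331/3303992061611230 - (-34*(-145) + 661) = 2899401945096331/3303992061611230 - (4930 + 661) = 2899401945096331/3303992061611230 - 1*5591 = 2899401945096331/3303992061611230 - 5591 = -18469720214523290599/3303992061611230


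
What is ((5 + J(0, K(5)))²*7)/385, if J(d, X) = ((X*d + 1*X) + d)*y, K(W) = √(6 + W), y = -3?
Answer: 124/55 - 6*√11/11 ≈ 0.44548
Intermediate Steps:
J(d, X) = -3*X - 3*d - 3*X*d (J(d, X) = ((X*d + 1*X) + d)*(-3) = ((X*d + X) + d)*(-3) = ((X + X*d) + d)*(-3) = (X + d + X*d)*(-3) = -3*X - 3*d - 3*X*d)
((5 + J(0, K(5)))²*7)/385 = ((5 + (-3*√(6 + 5) - 3*0 - 3*√(6 + 5)*0))²*7)/385 = ((5 + (-3*√11 + 0 - 3*√11*0))²*7)*(1/385) = ((5 + (-3*√11 + 0 + 0))²*7)*(1/385) = ((5 - 3*√11)²*7)*(1/385) = (7*(5 - 3*√11)²)*(1/385) = (5 - 3*√11)²/55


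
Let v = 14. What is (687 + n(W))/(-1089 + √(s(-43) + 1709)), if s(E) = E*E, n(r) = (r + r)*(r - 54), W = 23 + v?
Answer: 207273/394121 + 571*√3558/1182363 ≈ 0.55472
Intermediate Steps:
W = 37 (W = 23 + 14 = 37)
n(r) = 2*r*(-54 + r) (n(r) = (2*r)*(-54 + r) = 2*r*(-54 + r))
s(E) = E²
(687 + n(W))/(-1089 + √(s(-43) + 1709)) = (687 + 2*37*(-54 + 37))/(-1089 + √((-43)² + 1709)) = (687 + 2*37*(-17))/(-1089 + √(1849 + 1709)) = (687 - 1258)/(-1089 + √3558) = -571/(-1089 + √3558)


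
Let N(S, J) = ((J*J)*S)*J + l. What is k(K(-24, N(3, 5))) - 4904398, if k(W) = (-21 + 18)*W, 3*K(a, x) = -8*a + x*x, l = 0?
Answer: -5045215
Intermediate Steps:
N(S, J) = S*J**3 (N(S, J) = ((J*J)*S)*J + 0 = (J**2*S)*J + 0 = (S*J**2)*J + 0 = S*J**3 + 0 = S*J**3)
K(a, x) = -8*a/3 + x**2/3 (K(a, x) = (-8*a + x*x)/3 = (-8*a + x**2)/3 = (x**2 - 8*a)/3 = -8*a/3 + x**2/3)
k(W) = -3*W
k(K(-24, N(3, 5))) - 4904398 = -3*(-8/3*(-24) + (3*5**3)**2/3) - 4904398 = -3*(64 + (3*125)**2/3) - 4904398 = -3*(64 + (1/3)*375**2) - 4904398 = -3*(64 + (1/3)*140625) - 4904398 = -3*(64 + 46875) - 4904398 = -3*46939 - 4904398 = -140817 - 4904398 = -5045215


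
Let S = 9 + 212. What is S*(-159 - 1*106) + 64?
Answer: -58501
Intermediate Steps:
S = 221
S*(-159 - 1*106) + 64 = 221*(-159 - 1*106) + 64 = 221*(-159 - 106) + 64 = 221*(-265) + 64 = -58565 + 64 = -58501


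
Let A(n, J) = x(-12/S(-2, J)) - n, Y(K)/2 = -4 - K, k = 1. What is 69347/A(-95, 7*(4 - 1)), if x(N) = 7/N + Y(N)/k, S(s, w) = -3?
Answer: 277388/323 ≈ 858.79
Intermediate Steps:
Y(K) = -8 - 2*K (Y(K) = 2*(-4 - K) = -8 - 2*K)
x(N) = -8 - 2*N + 7/N (x(N) = 7/N + (-8 - 2*N)/1 = 7/N + (-8 - 2*N)*1 = 7/N + (-8 - 2*N) = -8 - 2*N + 7/N)
A(n, J) = -57/4 - n (A(n, J) = (-8 - (-24)/(-3) + 7/((-12/(-3)))) - n = (-8 - (-24)*(-1)/3 + 7/((-12*(-1/3)))) - n = (-8 - 2*4 + 7/4) - n = (-8 - 8 + 7*(1/4)) - n = (-8 - 8 + 7/4) - n = -57/4 - n)
69347/A(-95, 7*(4 - 1)) = 69347/(-57/4 - 1*(-95)) = 69347/(-57/4 + 95) = 69347/(323/4) = 69347*(4/323) = 277388/323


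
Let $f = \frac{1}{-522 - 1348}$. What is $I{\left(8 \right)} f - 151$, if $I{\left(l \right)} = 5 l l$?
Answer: $- \frac{28269}{187} \approx -151.17$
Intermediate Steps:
$I{\left(l \right)} = 5 l^{2}$
$f = - \frac{1}{1870}$ ($f = \frac{1}{-1870} = - \frac{1}{1870} \approx -0.00053476$)
$I{\left(8 \right)} f - 151 = 5 \cdot 8^{2} \left(- \frac{1}{1870}\right) - 151 = 5 \cdot 64 \left(- \frac{1}{1870}\right) - 151 = 320 \left(- \frac{1}{1870}\right) - 151 = - \frac{32}{187} - 151 = - \frac{28269}{187}$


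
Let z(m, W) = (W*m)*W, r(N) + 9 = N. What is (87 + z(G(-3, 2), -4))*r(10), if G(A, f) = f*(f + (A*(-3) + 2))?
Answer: 503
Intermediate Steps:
G(A, f) = f*(2 + f - 3*A) (G(A, f) = f*(f + (-3*A + 2)) = f*(f + (2 - 3*A)) = f*(2 + f - 3*A))
r(N) = -9 + N
z(m, W) = m*W**2
(87 + z(G(-3, 2), -4))*r(10) = (87 + (2*(2 + 2 - 3*(-3)))*(-4)**2)*(-9 + 10) = (87 + (2*(2 + 2 + 9))*16)*1 = (87 + (2*13)*16)*1 = (87 + 26*16)*1 = (87 + 416)*1 = 503*1 = 503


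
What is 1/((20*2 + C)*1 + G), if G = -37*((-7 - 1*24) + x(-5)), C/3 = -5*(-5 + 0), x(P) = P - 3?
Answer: 1/1558 ≈ 0.00064185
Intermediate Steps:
x(P) = -3 + P
C = 75 (C = 3*(-5*(-5 + 0)) = 3*(-5*(-5)) = 3*25 = 75)
G = 1443 (G = -37*((-7 - 1*24) + (-3 - 5)) = -37*((-7 - 24) - 8) = -37*(-31 - 8) = -37*(-39) = 1443)
1/((20*2 + C)*1 + G) = 1/((20*2 + 75)*1 + 1443) = 1/((40 + 75)*1 + 1443) = 1/(115*1 + 1443) = 1/(115 + 1443) = 1/1558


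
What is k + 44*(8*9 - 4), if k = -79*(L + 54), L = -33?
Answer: 1333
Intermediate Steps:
k = -1659 (k = -79*(-33 + 54) = -79*21 = -1659)
k + 44*(8*9 - 4) = -1659 + 44*(8*9 - 4) = -1659 + 44*(72 - 4) = -1659 + 44*68 = -1659 + 2992 = 1333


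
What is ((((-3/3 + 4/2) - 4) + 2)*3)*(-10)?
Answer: 30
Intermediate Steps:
((((-3/3 + 4/2) - 4) + 2)*3)*(-10) = ((((-3*⅓ + 4*(½)) - 4) + 2)*3)*(-10) = ((((-1 + 2) - 4) + 2)*3)*(-10) = (((1 - 4) + 2)*3)*(-10) = ((-3 + 2)*3)*(-10) = -1*3*(-10) = -3*(-10) = 30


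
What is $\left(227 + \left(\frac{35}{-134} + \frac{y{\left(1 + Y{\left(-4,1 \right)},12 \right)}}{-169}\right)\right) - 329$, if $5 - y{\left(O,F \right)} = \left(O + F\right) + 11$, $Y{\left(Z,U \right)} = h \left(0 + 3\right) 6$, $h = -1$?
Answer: $- \frac{2315673}{22646} \approx -102.26$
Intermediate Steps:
$Y{\left(Z,U \right)} = -18$ ($Y{\left(Z,U \right)} = - \left(0 + 3\right) 6 = - 3 \cdot 6 = \left(-1\right) 18 = -18$)
$y{\left(O,F \right)} = -6 - F - O$ ($y{\left(O,F \right)} = 5 - \left(\left(O + F\right) + 11\right) = 5 - \left(\left(F + O\right) + 11\right) = 5 - \left(11 + F + O\right) = -6 - F - O$)
$\left(227 + \left(\frac{35}{-134} + \frac{y{\left(1 + Y{\left(-4,1 \right)},12 \right)}}{-169}\right)\right) - 329 = \left(227 + \left(\frac{35}{-134} + \frac{-6 - 12 - \left(1 - 18\right)}{-169}\right)\right) - 329 = \left(227 + \left(35 \left(- \frac{1}{134}\right) + \left(-6 - 12 - -17\right) \left(- \frac{1}{169}\right)\right)\right) - 329 = \left(227 - \left(\frac{35}{134} - \left(-6 - 12 + 17\right) \left(- \frac{1}{169}\right)\right)\right) - 329 = \left(227 - \frac{5781}{22646}\right) - 329 = \frac{5134861}{22646} - 329 = - \frac{2315673}{22646}$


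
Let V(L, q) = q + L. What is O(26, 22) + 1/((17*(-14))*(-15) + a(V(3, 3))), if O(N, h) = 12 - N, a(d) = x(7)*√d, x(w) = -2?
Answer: -29737449/2124146 + √6/6372438 ≈ -14.000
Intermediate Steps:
V(L, q) = L + q
a(d) = -2*√d
O(26, 22) + 1/((17*(-14))*(-15) + a(V(3, 3))) = (12 - 1*26) + 1/((17*(-14))*(-15) - 2*√(3 + 3)) = (12 - 26) + 1/(-238*(-15) - 2*√6) = -14 + 1/(3570 - 2*√6)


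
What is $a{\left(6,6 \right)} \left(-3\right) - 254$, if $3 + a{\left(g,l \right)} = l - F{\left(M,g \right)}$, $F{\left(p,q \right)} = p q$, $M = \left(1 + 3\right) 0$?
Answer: $-263$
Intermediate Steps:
$M = 0$ ($M = 4 \cdot 0 = 0$)
$a{\left(g,l \right)} = -3 + l$ ($a{\left(g,l \right)} = -3 + \left(l - 0 g\right) = -3 + \left(l - 0\right) = -3 + \left(l + 0\right) = -3 + l$)
$a{\left(6,6 \right)} \left(-3\right) - 254 = \left(-3 + 6\right) \left(-3\right) - 254 = 3 \left(-3\right) - 254 = -9 - 254 = -263$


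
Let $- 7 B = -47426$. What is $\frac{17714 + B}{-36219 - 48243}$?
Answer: $- \frac{85712}{295617} \approx -0.28994$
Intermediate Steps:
$B = \frac{47426}{7}$ ($B = \left(- \frac{1}{7}\right) \left(-47426\right) = \frac{47426}{7} \approx 6775.1$)
$\frac{17714 + B}{-36219 - 48243} = \frac{17714 + \frac{47426}{7}}{-36219 - 48243} = \frac{171424}{7 \left(-84462\right)} = \frac{171424}{7} \left(- \frac{1}{84462}\right) = - \frac{85712}{295617}$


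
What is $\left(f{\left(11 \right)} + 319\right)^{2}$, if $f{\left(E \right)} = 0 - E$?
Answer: $94864$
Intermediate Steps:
$f{\left(E \right)} = - E$
$\left(f{\left(11 \right)} + 319\right)^{2} = \left(\left(-1\right) 11 + 319\right)^{2} = \left(-11 + 319\right)^{2} = 308^{2} = 94864$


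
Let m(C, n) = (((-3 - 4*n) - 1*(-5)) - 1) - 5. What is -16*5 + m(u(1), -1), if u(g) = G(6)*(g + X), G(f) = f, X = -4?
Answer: -80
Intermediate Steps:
u(g) = -24 + 6*g (u(g) = 6*(g - 4) = 6*(-4 + g) = -24 + 6*g)
m(C, n) = -4 - 4*n (m(C, n) = (((-3 - 4*n) + 5) - 1) - 5 = ((2 - 4*n) - 1) - 5 = (1 - 4*n) - 5 = -4 - 4*n)
-16*5 + m(u(1), -1) = -16*5 + (-4 - 4*(-1)) = -80 + (-4 + 4) = -80 + 0 = -80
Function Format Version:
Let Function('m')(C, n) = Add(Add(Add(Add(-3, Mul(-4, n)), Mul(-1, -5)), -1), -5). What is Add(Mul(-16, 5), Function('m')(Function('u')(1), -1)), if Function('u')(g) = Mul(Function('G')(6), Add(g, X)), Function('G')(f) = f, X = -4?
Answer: -80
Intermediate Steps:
Function('u')(g) = Add(-24, Mul(6, g)) (Function('u')(g) = Mul(6, Add(g, -4)) = Mul(6, Add(-4, g)) = Add(-24, Mul(6, g)))
Function('m')(C, n) = Add(-4, Mul(-4, n)) (Function('m')(C, n) = Add(Add(Add(Add(-3, Mul(-4, n)), 5), -1), -5) = Add(Add(Add(2, Mul(-4, n)), -1), -5) = Add(Add(1, Mul(-4, n)), -5) = Add(-4, Mul(-4, n)))
Add(Mul(-16, 5), Function('m')(Function('u')(1), -1)) = Add(Mul(-16, 5), Add(-4, Mul(-4, -1))) = Add(-80, Add(-4, 4)) = Add(-80, 0) = -80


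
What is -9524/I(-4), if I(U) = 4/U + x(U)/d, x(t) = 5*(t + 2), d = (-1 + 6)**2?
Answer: 47620/7 ≈ 6802.9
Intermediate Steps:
d = 25 (d = 5**2 = 25)
x(t) = 10 + 5*t (x(t) = 5*(2 + t) = 10 + 5*t)
I(U) = 2/5 + 4/U + U/5 (I(U) = 4/U + (10 + 5*U)/25 = 4/U + (10 + 5*U)*(1/25) = 4/U + (2/5 + U/5) = 2/5 + 4/U + U/5)
-9524/I(-4) = -9524*(-20/(20 - 4*(2 - 4))) = -9524*(-20/(20 - 4*(-2))) = -9524*(-20/(20 + 8)) = -9524/((1/5)*(-1/4)*28) = -9524/(-7/5) = -9524*(-5/7) = 47620/7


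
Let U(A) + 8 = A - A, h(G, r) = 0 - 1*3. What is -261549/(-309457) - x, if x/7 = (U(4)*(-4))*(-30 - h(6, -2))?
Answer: 1871857485/309457 ≈ 6048.8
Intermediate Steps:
h(G, r) = -3 (h(G, r) = 0 - 3 = -3)
U(A) = -8 (U(A) = -8 + (A - A) = -8 + 0 = -8)
x = -6048 (x = 7*((-8*(-4))*(-30 - 1*(-3))) = 7*(32*(-30 + 3)) = 7*(32*(-27)) = 7*(-864) = -6048)
-261549/(-309457) - x = -261549/(-309457) - 1*(-6048) = -261549*(-1/309457) + 6048 = 261549/309457 + 6048 = 1871857485/309457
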